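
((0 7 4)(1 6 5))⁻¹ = (0 4 7)(1 5 6)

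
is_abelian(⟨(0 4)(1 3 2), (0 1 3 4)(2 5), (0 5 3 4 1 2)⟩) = no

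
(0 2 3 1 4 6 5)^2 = (0 3 4 5 2 1 6)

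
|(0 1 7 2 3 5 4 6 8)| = 9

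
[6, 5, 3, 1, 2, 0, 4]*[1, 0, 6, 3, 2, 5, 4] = [4, 5, 3, 0, 6, 1, 2]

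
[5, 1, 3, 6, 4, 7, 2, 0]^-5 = [5, 1, 3, 6, 4, 7, 2, 0]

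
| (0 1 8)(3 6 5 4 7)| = 15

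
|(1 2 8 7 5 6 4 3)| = 8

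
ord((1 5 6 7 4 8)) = 6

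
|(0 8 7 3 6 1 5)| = 7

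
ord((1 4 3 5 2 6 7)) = 7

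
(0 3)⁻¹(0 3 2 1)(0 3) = (0 2 1 3)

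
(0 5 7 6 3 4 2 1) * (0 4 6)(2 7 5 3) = (0 3 6 2 1 4 7)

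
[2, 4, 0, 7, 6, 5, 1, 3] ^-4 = [0, 6, 2, 3, 1, 5, 4, 7] 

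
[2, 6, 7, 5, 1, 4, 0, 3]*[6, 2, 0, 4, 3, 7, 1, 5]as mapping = [0→0, 1→1, 2→5, 3→7, 4→2, 5→3, 6→6, 7→4]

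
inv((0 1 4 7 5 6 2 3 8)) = (0 8 3 2 6 5 7 4 1)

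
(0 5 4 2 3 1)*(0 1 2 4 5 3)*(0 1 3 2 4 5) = (0 2 1 3 4 5)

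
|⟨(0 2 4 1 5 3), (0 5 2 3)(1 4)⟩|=720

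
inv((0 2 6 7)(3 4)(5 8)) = (0 7 6 2)(3 4)(5 8)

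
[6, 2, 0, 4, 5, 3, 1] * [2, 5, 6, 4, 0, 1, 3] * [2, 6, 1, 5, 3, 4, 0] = [5, 0, 1, 2, 6, 3, 4]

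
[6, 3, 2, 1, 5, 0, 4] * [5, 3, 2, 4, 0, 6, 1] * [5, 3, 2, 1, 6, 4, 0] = [3, 6, 2, 1, 0, 4, 5]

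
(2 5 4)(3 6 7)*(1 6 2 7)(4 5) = (1 6)(2 4 7 3)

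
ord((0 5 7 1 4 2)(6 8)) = 6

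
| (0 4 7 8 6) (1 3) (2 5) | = 10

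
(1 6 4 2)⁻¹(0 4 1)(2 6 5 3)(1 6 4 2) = (0 2 6)(1 4 5 3)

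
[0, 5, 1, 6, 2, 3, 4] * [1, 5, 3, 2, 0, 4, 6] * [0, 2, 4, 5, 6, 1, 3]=[2, 6, 1, 3, 5, 4, 0]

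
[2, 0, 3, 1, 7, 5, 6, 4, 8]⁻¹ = [1, 3, 0, 2, 7, 5, 6, 4, 8]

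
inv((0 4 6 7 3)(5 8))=(0 3 7 6 4)(5 8)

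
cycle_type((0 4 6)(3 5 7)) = 3^2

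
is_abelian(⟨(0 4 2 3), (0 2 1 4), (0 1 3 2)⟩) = no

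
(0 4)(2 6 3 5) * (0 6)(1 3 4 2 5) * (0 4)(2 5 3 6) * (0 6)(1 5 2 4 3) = (0 2 3 5 1)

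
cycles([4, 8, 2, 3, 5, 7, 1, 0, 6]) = (0 4 5 7)(1 8 6)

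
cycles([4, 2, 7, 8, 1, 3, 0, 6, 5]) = (0 4 1 2 7 6)(3 8 5)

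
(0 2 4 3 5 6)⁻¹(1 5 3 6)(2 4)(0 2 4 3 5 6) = (0 1 6 5)(3 4)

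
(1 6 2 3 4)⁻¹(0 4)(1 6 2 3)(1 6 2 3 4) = (0 1)(2 3 4 6)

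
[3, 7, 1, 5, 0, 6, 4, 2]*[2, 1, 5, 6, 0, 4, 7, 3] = [6, 3, 1, 4, 2, 7, 0, 5]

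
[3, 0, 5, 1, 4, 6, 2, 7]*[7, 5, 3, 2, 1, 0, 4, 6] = [2, 7, 0, 5, 1, 4, 3, 6]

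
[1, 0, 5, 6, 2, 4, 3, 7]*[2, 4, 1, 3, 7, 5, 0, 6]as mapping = [0→4, 1→2, 2→5, 3→0, 4→1, 5→7, 6→3, 7→6]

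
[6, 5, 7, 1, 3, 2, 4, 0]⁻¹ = [7, 3, 5, 4, 6, 1, 0, 2]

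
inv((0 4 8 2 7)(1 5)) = (0 7 2 8 4)(1 5)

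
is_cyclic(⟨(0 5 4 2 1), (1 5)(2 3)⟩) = no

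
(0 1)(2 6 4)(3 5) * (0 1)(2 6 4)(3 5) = (2 4 6)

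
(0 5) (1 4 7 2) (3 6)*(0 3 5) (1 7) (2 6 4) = (1 2 7 6 5 3 4) 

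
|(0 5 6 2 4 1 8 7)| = 8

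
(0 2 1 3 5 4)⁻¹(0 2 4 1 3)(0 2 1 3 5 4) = (0 3 5 2 1)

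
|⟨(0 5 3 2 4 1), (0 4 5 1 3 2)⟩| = 720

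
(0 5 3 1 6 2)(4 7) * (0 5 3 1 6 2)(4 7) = (0 3 6)(1 2 5)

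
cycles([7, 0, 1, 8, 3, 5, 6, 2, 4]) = (0 7 2 1)(3 8 4)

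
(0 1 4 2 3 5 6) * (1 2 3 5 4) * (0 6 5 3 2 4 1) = (0 4 2 3 1) 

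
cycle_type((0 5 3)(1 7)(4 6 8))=2.3^2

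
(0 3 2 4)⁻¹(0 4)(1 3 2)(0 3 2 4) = (0 3)(1 2 4)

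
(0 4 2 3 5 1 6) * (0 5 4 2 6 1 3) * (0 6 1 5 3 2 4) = (0 4 1 5 2 6 3)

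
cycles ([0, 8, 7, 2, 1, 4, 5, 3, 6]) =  (1 8 6 5 4)(2 7 3)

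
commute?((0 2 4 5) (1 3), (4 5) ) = no:(0 2 4 5) (1 3) * (4 5) = (0 2 5) (1 3), (4 5) * (0 2 4 5) (1 3) = (0 2 4) (1 3) 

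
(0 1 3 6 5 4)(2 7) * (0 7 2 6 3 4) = (0 1 4 7 6 5)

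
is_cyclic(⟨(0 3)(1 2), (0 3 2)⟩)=no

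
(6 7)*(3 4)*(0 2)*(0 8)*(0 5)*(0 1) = (0 2 8 5 1)(3 4)(6 7)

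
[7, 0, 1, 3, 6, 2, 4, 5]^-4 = [7, 0, 1, 3, 4, 2, 6, 5]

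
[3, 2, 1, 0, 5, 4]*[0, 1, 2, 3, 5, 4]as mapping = [0→3, 1→2, 2→1, 3→0, 4→4, 5→5]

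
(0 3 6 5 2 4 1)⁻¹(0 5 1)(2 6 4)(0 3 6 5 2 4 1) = (0 3 2)(1 4 5)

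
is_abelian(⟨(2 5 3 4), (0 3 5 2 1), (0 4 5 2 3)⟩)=no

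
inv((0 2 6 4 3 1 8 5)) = (0 5 8 1 3 4 6 2)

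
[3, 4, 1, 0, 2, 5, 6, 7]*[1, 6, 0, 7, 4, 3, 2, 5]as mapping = [0→7, 1→4, 2→6, 3→1, 4→0, 5→3, 6→2, 7→5]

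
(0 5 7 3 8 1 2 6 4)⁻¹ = (0 4 6 2 1 8 3 7 5)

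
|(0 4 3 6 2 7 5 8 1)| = 9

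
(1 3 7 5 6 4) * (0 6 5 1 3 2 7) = (0 6 4 3)(1 2 7)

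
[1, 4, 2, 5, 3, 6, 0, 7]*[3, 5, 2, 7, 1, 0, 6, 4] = [5, 1, 2, 0, 7, 6, 3, 4]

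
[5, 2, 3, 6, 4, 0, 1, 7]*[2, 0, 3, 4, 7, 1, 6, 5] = [1, 3, 4, 6, 7, 2, 0, 5]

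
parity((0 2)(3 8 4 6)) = even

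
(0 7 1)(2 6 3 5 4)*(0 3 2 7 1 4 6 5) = (0 1 3)(2 5 6)(4 7)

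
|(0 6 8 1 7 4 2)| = 7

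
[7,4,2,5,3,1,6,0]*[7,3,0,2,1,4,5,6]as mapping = [0→6,1→1,2→0,3→4,4→2,5→3,6→5,7→7]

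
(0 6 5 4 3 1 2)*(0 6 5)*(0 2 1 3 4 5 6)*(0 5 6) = (2 5 6)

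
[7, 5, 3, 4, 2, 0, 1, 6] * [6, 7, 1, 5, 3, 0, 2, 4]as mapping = [0→4, 1→0, 2→5, 3→3, 4→1, 5→6, 6→7, 7→2]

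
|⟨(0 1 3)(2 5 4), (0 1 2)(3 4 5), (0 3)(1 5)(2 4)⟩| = 120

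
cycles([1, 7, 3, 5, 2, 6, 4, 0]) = (0 1 7)(2 3 5 6 4)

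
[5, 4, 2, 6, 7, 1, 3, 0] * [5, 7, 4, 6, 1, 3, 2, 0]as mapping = [0→3, 1→1, 2→4, 3→2, 4→0, 5→7, 6→6, 7→5]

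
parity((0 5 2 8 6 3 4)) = even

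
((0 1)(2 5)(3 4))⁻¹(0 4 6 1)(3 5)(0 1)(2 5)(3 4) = (0 1 3 6)(2 4)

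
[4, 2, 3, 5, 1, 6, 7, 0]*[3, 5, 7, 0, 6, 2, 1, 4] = [6, 7, 0, 2, 5, 1, 4, 3]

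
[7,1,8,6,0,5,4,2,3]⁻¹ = [4,1,7,8,6,5,3,0,2]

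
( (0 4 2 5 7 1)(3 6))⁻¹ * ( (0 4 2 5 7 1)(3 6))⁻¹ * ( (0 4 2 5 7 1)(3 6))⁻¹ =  (0 5)(1 2)(3 6)(4 7)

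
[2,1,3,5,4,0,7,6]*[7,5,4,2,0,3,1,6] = [4,5,2,3,0,7,6,1]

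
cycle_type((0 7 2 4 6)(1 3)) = 2.5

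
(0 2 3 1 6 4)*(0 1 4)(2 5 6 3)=(0 5 6)(1 3 4)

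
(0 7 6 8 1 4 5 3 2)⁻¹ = (0 2 3 5 4 1 8 6 7)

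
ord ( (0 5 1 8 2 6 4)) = 7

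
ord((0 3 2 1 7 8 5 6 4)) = 9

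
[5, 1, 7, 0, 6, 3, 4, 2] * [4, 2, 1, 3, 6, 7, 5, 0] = [7, 2, 0, 4, 5, 3, 6, 1]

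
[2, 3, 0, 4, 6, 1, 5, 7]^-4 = [0, 3, 2, 4, 6, 1, 5, 7]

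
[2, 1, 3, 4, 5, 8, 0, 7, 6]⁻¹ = [6, 1, 0, 2, 3, 4, 8, 7, 5]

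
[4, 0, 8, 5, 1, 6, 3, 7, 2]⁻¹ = [1, 4, 8, 6, 0, 3, 5, 7, 2]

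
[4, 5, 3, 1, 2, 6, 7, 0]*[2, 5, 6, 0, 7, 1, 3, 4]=[7, 1, 0, 5, 6, 3, 4, 2]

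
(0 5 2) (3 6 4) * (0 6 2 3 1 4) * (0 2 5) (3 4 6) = (1 6 2 3 5 4) 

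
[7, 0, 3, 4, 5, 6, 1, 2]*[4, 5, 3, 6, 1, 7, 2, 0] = [0, 4, 6, 1, 7, 2, 5, 3]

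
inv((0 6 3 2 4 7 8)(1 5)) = (0 8 7 4 2 3 6)(1 5)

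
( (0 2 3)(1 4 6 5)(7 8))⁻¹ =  (0 3 2)(1 5 6 4)(7 8)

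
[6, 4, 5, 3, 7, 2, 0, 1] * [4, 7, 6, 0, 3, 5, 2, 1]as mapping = [0→2, 1→3, 2→5, 3→0, 4→1, 5→6, 6→4, 7→7]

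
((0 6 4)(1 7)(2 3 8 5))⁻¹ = (0 4 6)(1 7)(2 5 8 3)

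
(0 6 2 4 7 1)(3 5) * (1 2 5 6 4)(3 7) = (0 4 3 6 5 7 2 1)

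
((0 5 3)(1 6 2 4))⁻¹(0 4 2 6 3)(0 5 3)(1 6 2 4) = (0 5 1 4 2)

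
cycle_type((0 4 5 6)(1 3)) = 2.4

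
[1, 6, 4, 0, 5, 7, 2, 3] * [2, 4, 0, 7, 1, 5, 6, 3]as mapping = [0→4, 1→6, 2→1, 3→2, 4→5, 5→3, 6→0, 7→7]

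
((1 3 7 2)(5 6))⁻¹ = (1 2 7 3)(5 6)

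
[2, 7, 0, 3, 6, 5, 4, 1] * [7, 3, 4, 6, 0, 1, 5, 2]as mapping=[0→4, 1→2, 2→7, 3→6, 4→5, 5→1, 6→0, 7→3]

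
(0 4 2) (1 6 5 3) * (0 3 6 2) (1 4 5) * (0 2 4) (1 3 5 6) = (0 6 3) (1 4 2 5) 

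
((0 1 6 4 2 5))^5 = (0 5 2 4 6 1)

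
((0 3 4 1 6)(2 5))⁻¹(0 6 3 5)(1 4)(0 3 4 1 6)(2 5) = (0 4 2 3)(1 6)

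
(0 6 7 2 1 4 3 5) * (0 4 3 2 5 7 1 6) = (1 3 7 5 4 2 6)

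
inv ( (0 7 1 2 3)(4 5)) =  (0 3 2 1 7)(4 5)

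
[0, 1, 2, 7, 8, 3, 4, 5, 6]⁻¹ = [0, 1, 2, 5, 6, 7, 8, 3, 4]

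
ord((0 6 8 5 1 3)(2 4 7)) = 6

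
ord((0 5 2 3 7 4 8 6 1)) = 9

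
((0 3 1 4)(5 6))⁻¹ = (0 4 1 3)(5 6)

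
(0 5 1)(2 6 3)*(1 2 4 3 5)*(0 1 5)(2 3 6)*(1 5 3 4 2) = (0 3 2 1 5 4 6)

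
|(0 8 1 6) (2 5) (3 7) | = 4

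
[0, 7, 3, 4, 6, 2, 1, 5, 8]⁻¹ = [0, 6, 5, 2, 3, 7, 4, 1, 8]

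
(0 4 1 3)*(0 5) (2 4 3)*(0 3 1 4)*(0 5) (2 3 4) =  (0 1 3) (2 5 4) 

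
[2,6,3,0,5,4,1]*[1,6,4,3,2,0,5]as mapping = [0→4,1→5,2→3,3→1,4→0,5→2,6→6]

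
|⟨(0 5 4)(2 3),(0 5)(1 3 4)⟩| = 720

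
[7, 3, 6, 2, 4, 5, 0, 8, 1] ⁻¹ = [6, 8, 3, 1, 4, 5, 2, 0, 7] 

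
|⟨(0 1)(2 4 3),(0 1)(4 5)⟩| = 48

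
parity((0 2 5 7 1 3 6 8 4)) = even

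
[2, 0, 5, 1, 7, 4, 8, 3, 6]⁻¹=[1, 3, 0, 7, 5, 2, 8, 4, 6]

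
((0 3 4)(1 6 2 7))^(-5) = (0 3 4)(1 7 2 6)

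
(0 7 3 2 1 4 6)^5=(0 4 2 7 6 1 3)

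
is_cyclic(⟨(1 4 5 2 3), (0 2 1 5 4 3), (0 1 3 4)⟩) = no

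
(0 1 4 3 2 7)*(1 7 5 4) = (0 7)(2 5 4 3)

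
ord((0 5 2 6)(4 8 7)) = 12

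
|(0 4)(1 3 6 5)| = 4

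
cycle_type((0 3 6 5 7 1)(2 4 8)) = 3.6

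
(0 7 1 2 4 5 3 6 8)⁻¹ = (0 8 6 3 5 4 2 1 7)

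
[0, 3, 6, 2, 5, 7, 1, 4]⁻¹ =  [0, 6, 3, 1, 7, 4, 2, 5]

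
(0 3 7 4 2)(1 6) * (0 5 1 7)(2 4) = (0 3)(1 6 7 2 5)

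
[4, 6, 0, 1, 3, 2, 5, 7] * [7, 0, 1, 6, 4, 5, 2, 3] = [4, 2, 7, 0, 6, 1, 5, 3]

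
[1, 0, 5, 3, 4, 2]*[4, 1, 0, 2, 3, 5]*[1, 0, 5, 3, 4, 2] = [0, 4, 2, 5, 3, 1]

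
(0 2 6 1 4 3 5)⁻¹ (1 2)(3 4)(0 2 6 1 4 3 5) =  (3 5)(4 6)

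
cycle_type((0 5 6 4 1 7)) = 6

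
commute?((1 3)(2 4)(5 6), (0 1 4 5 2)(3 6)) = no:(1 3)(2 4)(5 6)*(0 1 4 5 2)(3 6) = (0 1 6 2 5 3 4), (0 1 4 5 2)(3 6)*(1 3)(2 4)(5 6) = (0 3 5 4 6 1 2)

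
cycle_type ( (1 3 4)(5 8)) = 2.3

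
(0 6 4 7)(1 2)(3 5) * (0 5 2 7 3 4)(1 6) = (0 1 7 5 4 3 2 6)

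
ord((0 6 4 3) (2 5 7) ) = 12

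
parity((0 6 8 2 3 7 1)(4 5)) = odd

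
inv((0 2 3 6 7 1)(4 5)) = (0 1 7 6 3 2)(4 5)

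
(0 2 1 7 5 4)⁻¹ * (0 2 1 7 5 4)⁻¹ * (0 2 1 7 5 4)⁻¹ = (0 7)(1 4)(2 5)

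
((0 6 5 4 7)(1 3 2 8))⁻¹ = (0 7 4 5 6)(1 8 2 3)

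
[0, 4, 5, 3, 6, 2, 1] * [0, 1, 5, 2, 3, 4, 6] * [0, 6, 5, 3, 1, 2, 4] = [0, 3, 1, 5, 4, 2, 6]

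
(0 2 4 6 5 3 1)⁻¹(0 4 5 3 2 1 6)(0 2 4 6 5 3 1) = (0 5 2 6 3 1 4)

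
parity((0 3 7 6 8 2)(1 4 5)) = odd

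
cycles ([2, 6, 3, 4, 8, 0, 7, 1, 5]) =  (0 2 3 4 8 5)(1 6 7)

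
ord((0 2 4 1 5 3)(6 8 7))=6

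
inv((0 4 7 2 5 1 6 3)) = (0 3 6 1 5 2 7 4)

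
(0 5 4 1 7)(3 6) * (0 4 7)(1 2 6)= (0 5 7 4 2 6 3 1)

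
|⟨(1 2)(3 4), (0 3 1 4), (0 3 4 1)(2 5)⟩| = 720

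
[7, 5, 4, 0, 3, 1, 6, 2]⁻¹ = [3, 5, 7, 4, 2, 1, 6, 0]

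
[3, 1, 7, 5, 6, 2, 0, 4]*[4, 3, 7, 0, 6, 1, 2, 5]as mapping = [0→0, 1→3, 2→5, 3→1, 4→2, 5→7, 6→4, 7→6]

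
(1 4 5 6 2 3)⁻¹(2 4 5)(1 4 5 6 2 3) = (3 5 6)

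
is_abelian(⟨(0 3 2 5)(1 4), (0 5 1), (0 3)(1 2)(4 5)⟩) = no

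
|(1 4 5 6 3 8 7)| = 7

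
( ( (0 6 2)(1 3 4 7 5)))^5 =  (0 2 6)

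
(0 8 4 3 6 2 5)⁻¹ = (0 5 2 6 3 4 8)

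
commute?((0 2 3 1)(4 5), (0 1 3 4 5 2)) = no:(0 2 3 1)(4 5)*(0 1 3 4 5 2) = (2 4), (0 1 3 4 5 2)*(0 2 3 1)(4 5) = (3 5)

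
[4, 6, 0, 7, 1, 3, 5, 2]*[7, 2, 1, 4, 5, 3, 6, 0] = [5, 6, 7, 0, 2, 4, 3, 1]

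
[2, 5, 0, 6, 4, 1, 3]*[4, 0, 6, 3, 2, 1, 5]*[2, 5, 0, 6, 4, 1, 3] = [3, 5, 4, 1, 0, 2, 6]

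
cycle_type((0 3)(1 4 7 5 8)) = 2.5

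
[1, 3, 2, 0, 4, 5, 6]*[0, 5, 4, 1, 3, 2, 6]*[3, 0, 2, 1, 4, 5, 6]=[5, 0, 4, 3, 1, 2, 6]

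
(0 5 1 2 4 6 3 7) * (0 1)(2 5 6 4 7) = (0 6 3 2 7 1 5)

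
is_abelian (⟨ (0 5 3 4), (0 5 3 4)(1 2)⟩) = yes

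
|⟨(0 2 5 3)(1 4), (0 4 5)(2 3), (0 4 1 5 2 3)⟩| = 720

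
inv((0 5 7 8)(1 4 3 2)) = (0 8 7 5)(1 2 3 4)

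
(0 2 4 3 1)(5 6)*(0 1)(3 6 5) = (0 2 4 6 3)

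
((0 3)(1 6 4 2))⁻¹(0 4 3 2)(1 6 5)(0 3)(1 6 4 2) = (0 1 3 2)(4 5 6)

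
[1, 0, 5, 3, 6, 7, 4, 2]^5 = [1, 0, 7, 3, 6, 2, 4, 5]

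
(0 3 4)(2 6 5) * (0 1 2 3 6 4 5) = (0 6)(1 2 4)(3 5)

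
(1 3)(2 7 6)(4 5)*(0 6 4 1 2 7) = (0 6 7 4 5 1 3 2)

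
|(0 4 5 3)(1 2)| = 4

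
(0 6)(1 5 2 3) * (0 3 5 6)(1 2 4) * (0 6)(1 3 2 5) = (0 6 2 1)(3 5 4)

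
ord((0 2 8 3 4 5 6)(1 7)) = 14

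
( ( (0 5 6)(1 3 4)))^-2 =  (0 5 6)(1 3 4)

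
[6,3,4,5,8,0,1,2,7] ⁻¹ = [5,6,7,1,2,3,0,8,4] 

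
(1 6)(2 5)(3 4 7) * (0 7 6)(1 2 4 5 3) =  (0 7 1)(2 3 5 4 6)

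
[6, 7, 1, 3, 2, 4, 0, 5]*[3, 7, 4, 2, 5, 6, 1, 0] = [1, 0, 7, 2, 4, 5, 3, 6]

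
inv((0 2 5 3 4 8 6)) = (0 6 8 4 3 5 2)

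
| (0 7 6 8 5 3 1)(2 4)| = 14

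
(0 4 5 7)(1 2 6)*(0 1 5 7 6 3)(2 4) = (0 2 3)(1 4 7)(5 6)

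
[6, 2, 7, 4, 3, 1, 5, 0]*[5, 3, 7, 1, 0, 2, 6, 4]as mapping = [0→6, 1→7, 2→4, 3→0, 4→1, 5→3, 6→2, 7→5]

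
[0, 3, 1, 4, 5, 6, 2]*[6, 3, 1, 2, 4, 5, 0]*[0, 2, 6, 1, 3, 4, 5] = [5, 6, 1, 3, 4, 0, 2]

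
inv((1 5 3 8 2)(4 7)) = (1 2 8 3 5)(4 7)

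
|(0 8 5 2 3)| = 5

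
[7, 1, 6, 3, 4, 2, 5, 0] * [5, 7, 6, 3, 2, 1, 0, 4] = [4, 7, 0, 3, 2, 6, 1, 5]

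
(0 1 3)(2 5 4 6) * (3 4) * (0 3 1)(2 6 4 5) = (1 5)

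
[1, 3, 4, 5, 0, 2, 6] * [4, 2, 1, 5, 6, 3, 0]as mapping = [0→2, 1→5, 2→6, 3→3, 4→4, 5→1, 6→0]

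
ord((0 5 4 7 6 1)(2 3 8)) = 6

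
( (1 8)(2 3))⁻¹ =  (1 8)(2 3)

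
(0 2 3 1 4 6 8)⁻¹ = (0 8 6 4 1 3 2)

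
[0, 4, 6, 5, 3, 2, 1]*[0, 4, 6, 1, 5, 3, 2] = [0, 5, 2, 3, 1, 6, 4]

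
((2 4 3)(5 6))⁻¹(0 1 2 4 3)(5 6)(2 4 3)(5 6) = (0 1 4 3 2)(5 6)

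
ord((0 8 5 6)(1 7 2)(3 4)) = 12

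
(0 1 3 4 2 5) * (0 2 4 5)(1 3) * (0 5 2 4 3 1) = (0 1)(2 5 4 3)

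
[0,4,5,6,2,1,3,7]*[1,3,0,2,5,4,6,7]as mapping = [0→1,1→5,2→4,3→6,4→0,5→3,6→2,7→7]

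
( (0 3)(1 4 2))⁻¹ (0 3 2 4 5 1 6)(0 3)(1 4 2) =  (0 1 2 5 4 6 3)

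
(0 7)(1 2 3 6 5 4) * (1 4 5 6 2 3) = (0 7)(1 3 2)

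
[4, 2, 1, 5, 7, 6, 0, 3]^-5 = [4, 2, 1, 5, 7, 6, 0, 3]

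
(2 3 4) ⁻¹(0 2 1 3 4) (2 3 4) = (0 3 1 4 2) 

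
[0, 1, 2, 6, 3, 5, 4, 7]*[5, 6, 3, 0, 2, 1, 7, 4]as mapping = [0→5, 1→6, 2→3, 3→7, 4→0, 5→1, 6→2, 7→4]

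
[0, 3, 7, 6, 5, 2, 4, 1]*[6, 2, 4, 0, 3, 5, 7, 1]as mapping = [0→6, 1→0, 2→1, 3→7, 4→5, 5→4, 6→3, 7→2]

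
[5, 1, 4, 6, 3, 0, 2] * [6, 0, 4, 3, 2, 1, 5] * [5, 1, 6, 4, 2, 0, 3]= [1, 5, 6, 0, 4, 3, 2] 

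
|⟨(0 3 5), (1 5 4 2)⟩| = 720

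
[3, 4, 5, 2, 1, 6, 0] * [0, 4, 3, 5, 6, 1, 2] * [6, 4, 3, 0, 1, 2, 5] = [2, 5, 4, 0, 1, 3, 6]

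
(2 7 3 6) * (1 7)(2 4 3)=(1 7 2)(3 6 4)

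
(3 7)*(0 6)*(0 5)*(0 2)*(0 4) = (0 6 5 2 4)(3 7)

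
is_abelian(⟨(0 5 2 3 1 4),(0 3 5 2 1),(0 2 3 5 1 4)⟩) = no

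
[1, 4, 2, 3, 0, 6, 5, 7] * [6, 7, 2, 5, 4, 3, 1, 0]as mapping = [0→7, 1→4, 2→2, 3→5, 4→6, 5→1, 6→3, 7→0]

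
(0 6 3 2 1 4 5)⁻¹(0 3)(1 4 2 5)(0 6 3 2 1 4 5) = (0 4 5 1)(2 6)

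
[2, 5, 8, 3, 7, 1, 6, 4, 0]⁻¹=[8, 5, 0, 3, 7, 1, 6, 4, 2]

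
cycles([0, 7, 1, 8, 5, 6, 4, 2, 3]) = (1 7 2)(3 8)(4 5 6)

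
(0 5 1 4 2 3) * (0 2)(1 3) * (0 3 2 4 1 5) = (2 5)(3 4)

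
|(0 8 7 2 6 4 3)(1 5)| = 14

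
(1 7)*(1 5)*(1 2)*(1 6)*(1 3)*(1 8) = (1 7 5 2 6 3 8)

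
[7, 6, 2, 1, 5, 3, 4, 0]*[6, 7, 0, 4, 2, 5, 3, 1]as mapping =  [0→1, 1→3, 2→0, 3→7, 4→5, 5→4, 6→2, 7→6]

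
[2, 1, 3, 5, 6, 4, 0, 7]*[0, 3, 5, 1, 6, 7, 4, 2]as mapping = [0→5, 1→3, 2→1, 3→7, 4→4, 5→6, 6→0, 7→2]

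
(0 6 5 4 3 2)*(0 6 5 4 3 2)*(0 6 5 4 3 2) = (0 4)(2 5)(3 6)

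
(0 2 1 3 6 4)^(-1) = (0 4 6 3 1 2)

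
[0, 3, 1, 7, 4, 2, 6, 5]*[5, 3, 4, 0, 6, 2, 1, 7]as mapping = [0→5, 1→0, 2→3, 3→7, 4→6, 5→4, 6→1, 7→2]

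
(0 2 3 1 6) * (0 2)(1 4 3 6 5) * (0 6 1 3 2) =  (0 6)(1 5 3 4 2)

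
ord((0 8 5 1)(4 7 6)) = 12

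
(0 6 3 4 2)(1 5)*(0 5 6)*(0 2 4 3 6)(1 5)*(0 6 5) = (0 2 1 6 5)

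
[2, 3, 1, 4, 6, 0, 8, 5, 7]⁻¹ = [5, 2, 0, 1, 3, 7, 4, 8, 6]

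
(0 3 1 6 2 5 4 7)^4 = (0 2)(1 4)(3 5)(6 7)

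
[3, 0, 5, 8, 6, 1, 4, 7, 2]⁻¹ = [1, 5, 8, 0, 6, 2, 4, 7, 3]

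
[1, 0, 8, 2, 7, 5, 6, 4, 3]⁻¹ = [1, 0, 3, 8, 7, 5, 6, 4, 2]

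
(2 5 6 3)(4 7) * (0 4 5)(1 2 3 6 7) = (0 4 1 2)(5 7)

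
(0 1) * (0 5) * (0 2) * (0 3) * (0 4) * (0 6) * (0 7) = (0 1 5 2 3 4 6 7)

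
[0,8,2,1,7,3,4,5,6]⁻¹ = [0,3,2,5,6,7,8,4,1]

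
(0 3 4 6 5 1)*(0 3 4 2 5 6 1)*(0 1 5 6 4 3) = (0 3 2 6 4 5 1)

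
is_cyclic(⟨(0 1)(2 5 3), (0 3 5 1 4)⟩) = no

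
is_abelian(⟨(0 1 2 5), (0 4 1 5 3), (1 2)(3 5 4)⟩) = no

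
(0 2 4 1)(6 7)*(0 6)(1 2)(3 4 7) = (0 1 6 3 4 2 7)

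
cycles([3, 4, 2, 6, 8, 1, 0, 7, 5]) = (0 3 6)(1 4 8 5)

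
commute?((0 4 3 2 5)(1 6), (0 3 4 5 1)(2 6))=no:(0 4 3 2 5)(1 6)*(0 3 4 5 1)(2 6)=(0 5 3 6)(1 2), (0 3 4 5 1)(2 6)*(0 4 3 2 5)(1 6)=(0 2 1 4)(5 6)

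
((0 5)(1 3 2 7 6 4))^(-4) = (1 2 6)(3 7 4)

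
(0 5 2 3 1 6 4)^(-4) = (0 3 4 2 6 5 1)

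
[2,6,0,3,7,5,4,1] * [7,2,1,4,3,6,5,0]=[1,5,7,4,0,6,3,2]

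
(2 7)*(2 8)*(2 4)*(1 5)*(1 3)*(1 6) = (1 5 3 6)(2 7 8 4)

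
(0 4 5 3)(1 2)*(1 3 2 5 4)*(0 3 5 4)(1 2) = (0 2 5 1 4)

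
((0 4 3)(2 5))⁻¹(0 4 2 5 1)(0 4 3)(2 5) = (1 4 3 5 2)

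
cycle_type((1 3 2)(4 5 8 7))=3.4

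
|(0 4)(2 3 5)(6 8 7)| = 6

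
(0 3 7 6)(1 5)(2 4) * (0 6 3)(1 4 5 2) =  (1 2 5 4)(3 7)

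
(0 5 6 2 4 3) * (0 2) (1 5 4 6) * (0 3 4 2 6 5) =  (0 2 5 1) (3 6) 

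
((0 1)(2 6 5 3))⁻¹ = (0 1)(2 3 5 6)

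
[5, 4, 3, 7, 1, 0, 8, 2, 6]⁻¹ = [5, 4, 7, 2, 1, 0, 8, 3, 6]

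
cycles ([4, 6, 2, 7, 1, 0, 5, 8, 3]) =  (0 4 1 6 5)(3 7 8)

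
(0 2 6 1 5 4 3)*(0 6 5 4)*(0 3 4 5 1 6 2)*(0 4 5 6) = (0 4 5 3 2 1 6)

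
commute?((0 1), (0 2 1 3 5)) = no:(0 1)*(0 2 1 3 5) = (0 3 5)(1 2), (0 2 1 3 5)*(0 1) = (0 2)(1 3 5)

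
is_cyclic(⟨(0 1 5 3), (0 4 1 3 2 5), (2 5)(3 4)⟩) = no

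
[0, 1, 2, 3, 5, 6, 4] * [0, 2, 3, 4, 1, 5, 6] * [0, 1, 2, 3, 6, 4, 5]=[0, 2, 3, 6, 4, 5, 1]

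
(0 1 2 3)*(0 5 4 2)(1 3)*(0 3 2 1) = (0 2)(1 3 5 4)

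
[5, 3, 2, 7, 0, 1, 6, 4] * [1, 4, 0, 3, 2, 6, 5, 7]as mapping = [0→6, 1→3, 2→0, 3→7, 4→1, 5→4, 6→5, 7→2]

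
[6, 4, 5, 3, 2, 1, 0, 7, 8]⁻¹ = [6, 5, 4, 3, 1, 2, 0, 7, 8]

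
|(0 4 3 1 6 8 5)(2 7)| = 14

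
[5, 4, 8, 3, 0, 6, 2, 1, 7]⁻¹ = [4, 7, 6, 3, 1, 0, 5, 8, 2]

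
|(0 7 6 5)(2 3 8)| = 12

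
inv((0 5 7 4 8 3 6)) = (0 6 3 8 4 7 5)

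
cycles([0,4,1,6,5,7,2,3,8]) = (1 4 5 7 3 6 2)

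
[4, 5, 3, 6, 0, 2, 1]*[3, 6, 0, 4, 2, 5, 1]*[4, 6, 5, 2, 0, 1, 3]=[5, 1, 0, 6, 2, 4, 3]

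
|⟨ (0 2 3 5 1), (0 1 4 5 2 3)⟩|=720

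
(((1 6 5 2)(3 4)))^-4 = ()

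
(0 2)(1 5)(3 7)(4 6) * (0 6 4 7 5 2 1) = (0 1 2 6 7 3 5)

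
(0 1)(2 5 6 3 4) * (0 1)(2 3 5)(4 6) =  (3 6 5 4)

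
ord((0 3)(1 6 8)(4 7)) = 6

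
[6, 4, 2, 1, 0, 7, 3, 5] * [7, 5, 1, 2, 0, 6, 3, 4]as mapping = [0→3, 1→0, 2→1, 3→5, 4→7, 5→4, 6→2, 7→6]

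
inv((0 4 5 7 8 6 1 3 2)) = (0 2 3 1 6 8 7 5 4)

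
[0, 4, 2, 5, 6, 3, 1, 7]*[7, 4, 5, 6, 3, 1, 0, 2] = [7, 3, 5, 1, 0, 6, 4, 2]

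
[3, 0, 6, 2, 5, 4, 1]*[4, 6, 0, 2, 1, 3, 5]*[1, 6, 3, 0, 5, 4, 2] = [3, 5, 4, 1, 0, 6, 2]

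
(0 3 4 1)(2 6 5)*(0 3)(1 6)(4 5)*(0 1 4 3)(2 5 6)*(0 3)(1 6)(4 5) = (0 6)(1 3)(2 5 4)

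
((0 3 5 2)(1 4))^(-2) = (0 5)(2 3)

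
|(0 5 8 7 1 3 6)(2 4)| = 14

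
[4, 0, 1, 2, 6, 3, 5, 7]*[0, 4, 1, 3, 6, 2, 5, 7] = [6, 0, 4, 1, 5, 3, 2, 7]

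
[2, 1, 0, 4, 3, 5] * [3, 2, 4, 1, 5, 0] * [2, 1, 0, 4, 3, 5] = [3, 0, 4, 5, 1, 2]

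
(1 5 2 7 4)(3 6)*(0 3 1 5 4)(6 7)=(0 3 7)(1 4 5 2 6)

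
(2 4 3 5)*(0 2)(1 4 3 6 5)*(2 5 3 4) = (0 5)(1 2 4 6 3)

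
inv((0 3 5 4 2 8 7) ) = (0 7 8 2 4 5 3) 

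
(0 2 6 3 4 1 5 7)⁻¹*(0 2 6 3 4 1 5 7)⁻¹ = (0 5 4 6)(1 3 2 7)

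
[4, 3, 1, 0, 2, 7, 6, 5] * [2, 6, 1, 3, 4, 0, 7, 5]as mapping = [0→4, 1→3, 2→6, 3→2, 4→1, 5→5, 6→7, 7→0]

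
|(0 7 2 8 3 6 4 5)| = 8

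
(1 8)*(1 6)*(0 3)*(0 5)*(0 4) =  (0 3 5 4)(1 8 6)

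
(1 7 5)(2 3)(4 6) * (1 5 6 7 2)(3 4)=(1 2 4 7 6 3)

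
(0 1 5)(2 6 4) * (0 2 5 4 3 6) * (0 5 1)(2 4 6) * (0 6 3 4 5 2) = (0 6 4 1 3)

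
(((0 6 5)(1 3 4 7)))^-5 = (0 6 5)(1 7 4 3)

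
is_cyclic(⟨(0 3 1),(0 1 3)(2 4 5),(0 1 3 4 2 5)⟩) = no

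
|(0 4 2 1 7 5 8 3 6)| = 9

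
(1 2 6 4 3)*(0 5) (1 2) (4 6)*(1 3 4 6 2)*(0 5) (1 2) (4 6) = (1 3 2 4 6) 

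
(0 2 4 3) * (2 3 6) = (0 3) (2 4 6) 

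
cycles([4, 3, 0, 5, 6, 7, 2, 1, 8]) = (0 4 6 2)(1 3 5 7)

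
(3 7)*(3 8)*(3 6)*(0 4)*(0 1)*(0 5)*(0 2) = (0 4 1 5 2)(3 7 8 6)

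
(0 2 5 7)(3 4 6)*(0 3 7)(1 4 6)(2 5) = (0 5)(1 4)(3 6 7)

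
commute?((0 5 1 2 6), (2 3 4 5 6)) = no:(0 5 1 2 6)*(2 3 4 5 6) = (0 6)(1 3 4 5), (2 3 4 5 6)*(0 5 1 2 6) = (0 5)(1 2 3 4)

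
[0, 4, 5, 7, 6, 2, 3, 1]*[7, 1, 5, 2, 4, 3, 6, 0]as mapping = [0→7, 1→4, 2→3, 3→0, 4→6, 5→5, 6→2, 7→1]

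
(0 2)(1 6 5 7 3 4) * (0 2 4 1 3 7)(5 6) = (0 4 3 1 5)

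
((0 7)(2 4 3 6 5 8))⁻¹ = (0 7)(2 8 5 6 3 4)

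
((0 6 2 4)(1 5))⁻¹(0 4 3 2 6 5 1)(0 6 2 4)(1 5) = (0 3 4 2 1 5 6)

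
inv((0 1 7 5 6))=(0 6 5 7 1)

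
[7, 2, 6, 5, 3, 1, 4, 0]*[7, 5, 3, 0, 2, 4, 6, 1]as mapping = [0→1, 1→3, 2→6, 3→4, 4→0, 5→5, 6→2, 7→7]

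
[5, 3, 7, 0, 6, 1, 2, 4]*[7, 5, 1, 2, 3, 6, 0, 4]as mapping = [0→6, 1→2, 2→4, 3→7, 4→0, 5→5, 6→1, 7→3]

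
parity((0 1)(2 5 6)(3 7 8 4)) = even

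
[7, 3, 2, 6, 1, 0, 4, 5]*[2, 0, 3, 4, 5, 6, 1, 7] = [7, 4, 3, 1, 0, 2, 5, 6]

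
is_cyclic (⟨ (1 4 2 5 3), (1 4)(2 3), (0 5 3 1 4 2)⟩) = no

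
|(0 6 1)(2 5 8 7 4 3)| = 6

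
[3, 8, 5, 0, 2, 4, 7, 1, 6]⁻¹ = [3, 7, 4, 0, 5, 2, 8, 6, 1]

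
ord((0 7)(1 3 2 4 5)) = 10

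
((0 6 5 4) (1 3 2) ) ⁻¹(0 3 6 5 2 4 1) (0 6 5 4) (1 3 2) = (0 3 6 2 5 4 1) 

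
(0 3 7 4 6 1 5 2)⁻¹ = (0 2 5 1 6 4 7 3)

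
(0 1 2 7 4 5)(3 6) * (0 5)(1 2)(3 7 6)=(0 2 6 7 4)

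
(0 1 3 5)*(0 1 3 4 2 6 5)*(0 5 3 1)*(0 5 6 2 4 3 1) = (1 3 6)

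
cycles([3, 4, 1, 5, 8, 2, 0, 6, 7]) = (0 3 5 2 1 4 8 7 6)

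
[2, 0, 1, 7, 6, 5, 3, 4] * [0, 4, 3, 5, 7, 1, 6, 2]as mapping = [0→3, 1→0, 2→4, 3→2, 4→6, 5→1, 6→5, 7→7]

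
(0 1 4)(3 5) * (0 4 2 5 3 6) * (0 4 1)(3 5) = (1 2 3 5 6 4)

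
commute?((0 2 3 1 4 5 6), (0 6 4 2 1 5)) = no:(0 2 3 1 4 5 6)*(0 6 4 2 1 5) = (0 1 2 3 5 4), (0 6 4 2 1 5)*(0 2 3 1 4 5 6) = (1 6 5 2 4 3)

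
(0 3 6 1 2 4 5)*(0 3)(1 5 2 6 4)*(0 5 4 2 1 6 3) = (0 5)(1 3 2 6 4)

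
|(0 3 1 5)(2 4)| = 4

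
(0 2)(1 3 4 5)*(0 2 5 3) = (0 5 1)(3 4)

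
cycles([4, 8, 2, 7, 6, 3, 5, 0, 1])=(0 4 6 5 3 7)(1 8)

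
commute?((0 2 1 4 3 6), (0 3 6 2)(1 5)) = no:(0 2 1 4 3 6)*(0 3 6 2)(1 5) = (1 4 6 3 2 5), (0 3 6 2)(1 5)*(0 2 1 4 3 6) = (0 6 1 5 4 3)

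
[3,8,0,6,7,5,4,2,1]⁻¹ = [2,8,7,0,6,5,3,4,1]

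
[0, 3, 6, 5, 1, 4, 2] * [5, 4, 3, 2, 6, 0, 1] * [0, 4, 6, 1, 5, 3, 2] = [3, 6, 4, 0, 5, 2, 1]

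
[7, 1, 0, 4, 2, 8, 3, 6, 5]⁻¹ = [2, 1, 4, 6, 3, 8, 7, 0, 5]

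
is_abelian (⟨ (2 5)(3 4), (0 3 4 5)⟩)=no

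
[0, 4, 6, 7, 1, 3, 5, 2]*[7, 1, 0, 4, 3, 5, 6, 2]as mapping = [0→7, 1→3, 2→6, 3→2, 4→1, 5→4, 6→5, 7→0]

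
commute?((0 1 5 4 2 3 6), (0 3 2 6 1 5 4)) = no:(0 1 5 4 2 3 6) * (0 3 2 6 1 5 4) = (0 5)(1 4 6 3), (0 3 2 6 1 5 4) * (0 1 5 4 2 3 6) = (0 6 5 2)(1 4)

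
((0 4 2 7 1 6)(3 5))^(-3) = (0 7)(1 4)(2 6)(3 5)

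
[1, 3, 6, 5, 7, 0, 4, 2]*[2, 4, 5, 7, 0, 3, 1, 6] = [4, 7, 1, 3, 6, 2, 0, 5]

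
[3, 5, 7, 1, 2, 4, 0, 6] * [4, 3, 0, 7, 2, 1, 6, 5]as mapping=[0→7, 1→1, 2→5, 3→3, 4→0, 5→2, 6→4, 7→6]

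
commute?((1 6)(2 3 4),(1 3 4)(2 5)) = no:(1 6)(2 3 4) * (1 3 4)(2 5) = (1 6 3)(2 4 5),(1 3 4)(2 5) * (1 6)(2 3 4) = (1 4 6)(2 5 3)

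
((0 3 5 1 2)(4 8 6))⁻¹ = (0 2 1 5 3)(4 6 8)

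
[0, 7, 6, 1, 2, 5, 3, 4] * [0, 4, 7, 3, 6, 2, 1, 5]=[0, 5, 1, 4, 7, 2, 3, 6]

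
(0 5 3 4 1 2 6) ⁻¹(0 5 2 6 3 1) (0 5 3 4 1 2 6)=(0 4 2 5 3 6) 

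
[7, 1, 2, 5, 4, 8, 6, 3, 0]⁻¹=[8, 1, 2, 7, 4, 3, 6, 0, 5]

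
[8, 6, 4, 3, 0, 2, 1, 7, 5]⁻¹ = [4, 6, 5, 3, 2, 8, 1, 7, 0]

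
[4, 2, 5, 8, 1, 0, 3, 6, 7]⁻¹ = [5, 4, 1, 6, 0, 2, 7, 8, 3]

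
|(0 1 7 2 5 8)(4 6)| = 6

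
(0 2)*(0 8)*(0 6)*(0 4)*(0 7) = (0 2 8 6 4 7)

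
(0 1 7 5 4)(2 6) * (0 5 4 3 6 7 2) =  (0 1 2 7 4 5 3 6)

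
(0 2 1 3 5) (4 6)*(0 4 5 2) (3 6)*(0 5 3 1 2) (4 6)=(0 5 6 3) (1 4) 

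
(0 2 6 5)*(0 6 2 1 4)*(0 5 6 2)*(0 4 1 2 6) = (0 2 4 5 6)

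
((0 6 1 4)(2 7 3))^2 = (0 1)(2 3 7)(4 6)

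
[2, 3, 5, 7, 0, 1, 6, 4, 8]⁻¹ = [4, 5, 0, 1, 7, 2, 6, 3, 8]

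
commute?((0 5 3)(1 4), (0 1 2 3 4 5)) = no:(0 5 3)(1 4)*(0 1 2 3 4 5) = (1 5 4 2 3), (0 1 2 3 4 5)*(0 5 3)(1 4) = (0 4 3 1 2)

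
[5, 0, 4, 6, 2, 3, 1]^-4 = [5, 0, 2, 6, 4, 3, 1]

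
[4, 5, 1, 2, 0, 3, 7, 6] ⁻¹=[4, 2, 3, 5, 0, 1, 7, 6] 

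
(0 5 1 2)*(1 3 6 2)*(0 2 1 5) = (1 5 3 6)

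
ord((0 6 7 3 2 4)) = 6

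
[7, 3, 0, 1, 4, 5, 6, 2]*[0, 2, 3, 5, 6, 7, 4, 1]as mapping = [0→1, 1→5, 2→0, 3→2, 4→6, 5→7, 6→4, 7→3]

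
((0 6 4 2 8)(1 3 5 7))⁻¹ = (0 8 2 4 6)(1 7 5 3)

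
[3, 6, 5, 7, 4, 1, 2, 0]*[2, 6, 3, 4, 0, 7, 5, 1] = [4, 5, 7, 1, 0, 6, 3, 2]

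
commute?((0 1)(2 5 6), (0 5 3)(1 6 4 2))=no:(0 1)(2 5 6) * (0 5 3)(1 6 4 2)=(0 6 1 5 4 2 3), (0 5 3)(1 6 4 2) * (0 1)(2 5 6)=(0 6 4 5 3 1 2)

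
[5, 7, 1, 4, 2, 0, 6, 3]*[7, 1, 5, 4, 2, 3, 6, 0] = [3, 0, 1, 2, 5, 7, 6, 4]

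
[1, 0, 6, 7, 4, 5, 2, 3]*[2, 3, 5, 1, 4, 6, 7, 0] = [3, 2, 7, 0, 4, 6, 5, 1]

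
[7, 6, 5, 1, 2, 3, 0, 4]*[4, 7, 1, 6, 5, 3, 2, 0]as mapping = [0→0, 1→2, 2→3, 3→7, 4→1, 5→6, 6→4, 7→5]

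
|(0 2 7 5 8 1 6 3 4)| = 9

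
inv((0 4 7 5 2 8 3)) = (0 3 8 2 5 7 4)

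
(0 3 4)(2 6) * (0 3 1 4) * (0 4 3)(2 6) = (0 1 3 4)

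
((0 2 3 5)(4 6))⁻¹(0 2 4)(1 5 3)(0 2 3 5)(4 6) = (0 5 1)(2 3 6)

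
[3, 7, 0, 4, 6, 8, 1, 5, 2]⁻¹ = [2, 6, 8, 0, 3, 7, 4, 1, 5]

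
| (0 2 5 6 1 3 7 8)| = 8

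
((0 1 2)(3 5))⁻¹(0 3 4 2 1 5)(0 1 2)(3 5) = (0 2 3 1 5 4)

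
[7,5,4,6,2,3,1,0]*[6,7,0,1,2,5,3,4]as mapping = [0→4,1→5,2→2,3→3,4→0,5→1,6→7,7→6]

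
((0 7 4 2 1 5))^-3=(0 2)(1 7)(4 5)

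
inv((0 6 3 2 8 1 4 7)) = (0 7 4 1 8 2 3 6)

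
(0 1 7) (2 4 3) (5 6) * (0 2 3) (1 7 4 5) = (0 7 2 5 6 1 4) 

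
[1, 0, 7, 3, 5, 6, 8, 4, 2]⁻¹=[1, 0, 8, 3, 7, 4, 5, 2, 6]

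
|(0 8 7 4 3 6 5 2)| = 8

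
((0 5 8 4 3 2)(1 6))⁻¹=(0 2 3 4 8 5)(1 6)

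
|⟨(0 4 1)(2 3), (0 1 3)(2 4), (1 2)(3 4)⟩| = 120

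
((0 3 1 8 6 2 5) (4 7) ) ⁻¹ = (0 5 2 6 8 1 3) (4 7) 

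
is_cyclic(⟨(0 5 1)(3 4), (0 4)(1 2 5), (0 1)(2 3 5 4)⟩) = no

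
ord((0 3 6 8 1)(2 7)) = 10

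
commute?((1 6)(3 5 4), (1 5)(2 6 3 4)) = no:(1 6)(3 5 4)*(1 5)(2 6 3 4) = (1 3)(2 6 5), (1 5)(2 6 3 4)*(1 6)(3 5 4) = (1 4 2)(5 6)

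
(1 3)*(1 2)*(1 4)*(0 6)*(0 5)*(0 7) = (0 6 5 7)(1 3 2 4)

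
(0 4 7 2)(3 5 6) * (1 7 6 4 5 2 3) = (0 5 4 6 1 7 3 2)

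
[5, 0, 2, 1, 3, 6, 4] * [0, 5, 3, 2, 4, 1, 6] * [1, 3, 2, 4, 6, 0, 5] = [3, 1, 4, 0, 2, 5, 6]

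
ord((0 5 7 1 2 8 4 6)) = 8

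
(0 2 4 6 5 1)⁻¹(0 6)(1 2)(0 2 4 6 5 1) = (0 4)(2 5)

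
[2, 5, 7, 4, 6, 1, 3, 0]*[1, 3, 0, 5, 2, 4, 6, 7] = [0, 4, 7, 2, 6, 3, 5, 1]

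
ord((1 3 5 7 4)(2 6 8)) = 15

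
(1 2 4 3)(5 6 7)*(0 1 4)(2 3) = (0 1 3 4 2)(5 6 7)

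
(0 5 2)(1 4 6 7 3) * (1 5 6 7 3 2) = (0 6 3 5 1 4 7 2)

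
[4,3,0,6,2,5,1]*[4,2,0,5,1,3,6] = [1,5,4,6,0,3,2]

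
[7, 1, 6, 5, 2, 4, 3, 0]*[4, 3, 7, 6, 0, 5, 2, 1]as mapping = [0→1, 1→3, 2→2, 3→5, 4→7, 5→0, 6→6, 7→4]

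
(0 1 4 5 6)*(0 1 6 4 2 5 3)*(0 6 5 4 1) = (0 5 1 2 4 3 6)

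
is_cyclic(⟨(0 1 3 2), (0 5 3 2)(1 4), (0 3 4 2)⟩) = no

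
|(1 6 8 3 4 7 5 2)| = 8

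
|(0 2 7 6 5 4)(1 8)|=6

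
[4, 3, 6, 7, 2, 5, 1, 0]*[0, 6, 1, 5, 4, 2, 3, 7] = [4, 5, 3, 7, 1, 2, 6, 0]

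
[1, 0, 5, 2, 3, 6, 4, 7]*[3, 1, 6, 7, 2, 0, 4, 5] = [1, 3, 0, 6, 7, 4, 2, 5]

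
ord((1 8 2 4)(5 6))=4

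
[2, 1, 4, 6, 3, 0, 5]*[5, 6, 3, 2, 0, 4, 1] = [3, 6, 0, 1, 2, 5, 4]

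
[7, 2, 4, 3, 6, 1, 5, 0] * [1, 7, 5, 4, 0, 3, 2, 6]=[6, 5, 0, 4, 2, 7, 3, 1]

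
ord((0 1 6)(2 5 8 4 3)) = 15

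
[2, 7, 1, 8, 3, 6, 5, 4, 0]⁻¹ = [8, 2, 0, 4, 7, 6, 5, 1, 3]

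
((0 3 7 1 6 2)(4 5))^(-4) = (0 7 6)(1 2 3)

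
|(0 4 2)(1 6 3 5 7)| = 15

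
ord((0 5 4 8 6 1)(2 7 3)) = 6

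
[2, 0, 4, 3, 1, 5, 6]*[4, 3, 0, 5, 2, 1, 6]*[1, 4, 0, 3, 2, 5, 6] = [1, 2, 0, 5, 3, 4, 6]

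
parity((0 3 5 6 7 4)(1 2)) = even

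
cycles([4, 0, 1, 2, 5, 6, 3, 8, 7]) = (0 4 5 6 3 2 1)(7 8)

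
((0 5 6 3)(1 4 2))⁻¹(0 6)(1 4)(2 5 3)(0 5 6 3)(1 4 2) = (0 1 6)(2 4)(3 5)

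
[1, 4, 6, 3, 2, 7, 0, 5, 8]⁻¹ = [6, 0, 4, 3, 1, 7, 2, 5, 8]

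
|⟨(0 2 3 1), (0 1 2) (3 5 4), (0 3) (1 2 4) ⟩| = 720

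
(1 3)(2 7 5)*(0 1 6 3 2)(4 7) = (0 1 2 4 7 5)(3 6)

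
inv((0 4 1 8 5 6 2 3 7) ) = (0 7 3 2 6 5 8 1 4) 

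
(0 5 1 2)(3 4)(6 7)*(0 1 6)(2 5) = (0 2 1 5 6 7)(3 4)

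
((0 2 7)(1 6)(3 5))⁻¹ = (0 7 2)(1 6)(3 5)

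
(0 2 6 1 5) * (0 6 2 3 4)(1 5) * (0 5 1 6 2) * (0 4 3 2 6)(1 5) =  (0 2 4 1)(5 6)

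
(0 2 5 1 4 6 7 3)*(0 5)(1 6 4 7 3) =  (0 2)(1 7)(3 5 6)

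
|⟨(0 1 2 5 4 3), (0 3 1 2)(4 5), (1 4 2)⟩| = 720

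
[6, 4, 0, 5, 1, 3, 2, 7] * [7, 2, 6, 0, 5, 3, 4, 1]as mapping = [0→4, 1→5, 2→7, 3→3, 4→2, 5→0, 6→6, 7→1]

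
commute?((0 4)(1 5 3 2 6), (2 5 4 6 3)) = no:(0 4)(1 5 3 2 6)*(2 5 4 6 3) = (0 6 1 4)(2 3 5), (2 5 4 6 3)*(0 4)(1 5 3 2 6) = (0 4 1 5)(2 3 6)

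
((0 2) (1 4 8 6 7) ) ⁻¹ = (0 2) (1 7 6 8 4) 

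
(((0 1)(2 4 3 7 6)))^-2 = (2 7 4 6 3)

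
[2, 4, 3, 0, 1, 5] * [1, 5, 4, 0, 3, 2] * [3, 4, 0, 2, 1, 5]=[1, 2, 3, 4, 5, 0]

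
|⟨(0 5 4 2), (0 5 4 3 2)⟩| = 120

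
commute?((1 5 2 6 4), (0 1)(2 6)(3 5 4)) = no:(1 5 2 6 4)*(0 1)(2 6)(3 5 4) = (0 1 4)(3 5 6), (0 1)(2 6)(3 5 4)*(1 5 2 6 4) = (0 5 1)(2 4 3)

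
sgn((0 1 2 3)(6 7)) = 1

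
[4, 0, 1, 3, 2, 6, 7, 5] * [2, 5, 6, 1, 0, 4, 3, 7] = [0, 2, 5, 1, 6, 3, 7, 4]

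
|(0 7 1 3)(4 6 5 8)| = 4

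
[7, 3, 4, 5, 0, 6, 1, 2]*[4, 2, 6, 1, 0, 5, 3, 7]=[7, 1, 0, 5, 4, 3, 2, 6]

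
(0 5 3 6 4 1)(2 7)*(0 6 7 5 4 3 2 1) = (0 4)(1 6 3 7)(2 5)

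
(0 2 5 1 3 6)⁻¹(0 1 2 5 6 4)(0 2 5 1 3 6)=(0 4 2 3 5 1)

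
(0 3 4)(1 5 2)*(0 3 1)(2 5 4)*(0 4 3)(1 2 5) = (0 2 4)(1 3 5)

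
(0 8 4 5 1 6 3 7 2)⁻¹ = (0 2 7 3 6 1 5 4 8)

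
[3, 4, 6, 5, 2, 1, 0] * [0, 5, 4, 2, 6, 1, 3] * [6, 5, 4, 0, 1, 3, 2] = [4, 2, 0, 5, 1, 3, 6]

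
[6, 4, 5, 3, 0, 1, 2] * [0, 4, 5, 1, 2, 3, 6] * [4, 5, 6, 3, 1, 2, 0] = [0, 6, 3, 5, 4, 1, 2]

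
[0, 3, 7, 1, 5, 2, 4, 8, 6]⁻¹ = [0, 3, 5, 1, 6, 4, 8, 2, 7]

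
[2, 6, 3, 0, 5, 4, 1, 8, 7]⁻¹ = [3, 6, 0, 2, 5, 4, 1, 8, 7]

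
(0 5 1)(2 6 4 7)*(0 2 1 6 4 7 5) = (1 2 4 5 6 7)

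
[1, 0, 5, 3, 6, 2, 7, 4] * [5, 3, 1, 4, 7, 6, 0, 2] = [3, 5, 6, 4, 0, 1, 2, 7]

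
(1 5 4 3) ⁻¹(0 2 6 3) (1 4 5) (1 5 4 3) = (0 2 6 1) (3 4 5) 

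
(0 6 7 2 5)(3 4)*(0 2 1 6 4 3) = (0 4)(1 6 7)(2 5)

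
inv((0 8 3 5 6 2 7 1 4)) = (0 4 1 7 2 6 5 3 8)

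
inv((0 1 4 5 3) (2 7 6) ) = (0 3 5 4 1) (2 6 7) 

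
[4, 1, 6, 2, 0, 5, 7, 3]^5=[4, 1, 6, 2, 0, 5, 7, 3]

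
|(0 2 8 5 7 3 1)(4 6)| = 14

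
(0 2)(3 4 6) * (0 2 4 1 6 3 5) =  (0 4 3 1 6 5)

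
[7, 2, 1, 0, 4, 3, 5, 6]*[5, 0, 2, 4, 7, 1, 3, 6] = [6, 2, 0, 5, 7, 4, 1, 3]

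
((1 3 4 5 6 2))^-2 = (1 6 4)(2 5 3)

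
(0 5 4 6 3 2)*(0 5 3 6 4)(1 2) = (0 3 1 2 5)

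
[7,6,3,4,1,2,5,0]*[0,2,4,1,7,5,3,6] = [6,3,1,7,2,4,5,0]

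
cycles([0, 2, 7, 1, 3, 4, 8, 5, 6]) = (1 2 7 5 4 3)(6 8)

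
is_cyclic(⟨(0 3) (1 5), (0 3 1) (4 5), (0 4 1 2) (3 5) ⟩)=no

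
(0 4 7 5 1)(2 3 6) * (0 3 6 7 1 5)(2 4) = (0 2 6 4 1 3 7)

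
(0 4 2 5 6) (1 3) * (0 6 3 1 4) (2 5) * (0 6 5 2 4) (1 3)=(0 6 5 1 3) (2 4) 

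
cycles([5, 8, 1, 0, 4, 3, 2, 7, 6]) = (0 5 3) (1 8 6 2) 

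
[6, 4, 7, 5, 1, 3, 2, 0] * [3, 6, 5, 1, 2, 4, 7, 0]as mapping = [0→7, 1→2, 2→0, 3→4, 4→6, 5→1, 6→5, 7→3]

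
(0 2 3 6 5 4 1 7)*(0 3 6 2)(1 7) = (2 6 5 4 7 3)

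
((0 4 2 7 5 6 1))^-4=(0 7 1 2 6 4 5)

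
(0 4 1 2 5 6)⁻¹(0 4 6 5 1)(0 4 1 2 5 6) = (0 6 2 4 1)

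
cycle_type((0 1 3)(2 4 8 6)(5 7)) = 2.3.4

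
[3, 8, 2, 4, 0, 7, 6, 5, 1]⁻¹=[4, 8, 2, 0, 3, 7, 6, 5, 1]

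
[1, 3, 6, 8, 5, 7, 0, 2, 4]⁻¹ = [6, 0, 7, 1, 8, 4, 2, 5, 3]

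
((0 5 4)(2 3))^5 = (0 4 5)(2 3)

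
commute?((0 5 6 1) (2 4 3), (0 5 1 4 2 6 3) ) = no:(0 5 6 1) (2 4 3) * (0 5 1 4 2 6 3) = (0 1 5 3 6 4), (0 5 1 4 2 6 3) * (0 5 6 1) (2 4 3) = (0 6 2 1 3 5) 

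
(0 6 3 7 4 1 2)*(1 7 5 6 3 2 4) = (0 3 5 6 2)(1 4 7)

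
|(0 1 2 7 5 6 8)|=7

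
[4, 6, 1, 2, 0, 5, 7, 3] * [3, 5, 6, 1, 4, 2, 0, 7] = [4, 0, 5, 6, 3, 2, 7, 1]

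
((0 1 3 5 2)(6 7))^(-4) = (0 1 3 5 2)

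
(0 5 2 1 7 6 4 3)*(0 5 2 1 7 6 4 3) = (0 2 7 4)(1 6 3 5)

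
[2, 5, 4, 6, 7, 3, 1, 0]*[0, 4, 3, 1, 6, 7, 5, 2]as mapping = [0→3, 1→7, 2→6, 3→5, 4→2, 5→1, 6→4, 7→0]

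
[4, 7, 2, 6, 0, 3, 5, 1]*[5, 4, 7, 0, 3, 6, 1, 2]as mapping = [0→3, 1→2, 2→7, 3→1, 4→5, 5→0, 6→6, 7→4]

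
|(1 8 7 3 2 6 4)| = 7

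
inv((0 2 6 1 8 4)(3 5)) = (0 4 8 1 6 2)(3 5)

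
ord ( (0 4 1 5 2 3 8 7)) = 8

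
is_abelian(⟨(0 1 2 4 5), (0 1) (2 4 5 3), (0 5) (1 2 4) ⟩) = no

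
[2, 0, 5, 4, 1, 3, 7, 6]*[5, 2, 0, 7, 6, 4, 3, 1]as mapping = [0→0, 1→5, 2→4, 3→6, 4→2, 5→7, 6→1, 7→3]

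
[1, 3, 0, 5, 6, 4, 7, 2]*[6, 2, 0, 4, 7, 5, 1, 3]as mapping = [0→2, 1→4, 2→6, 3→5, 4→1, 5→7, 6→3, 7→0]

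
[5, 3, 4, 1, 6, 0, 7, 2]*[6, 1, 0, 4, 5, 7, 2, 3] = [7, 4, 5, 1, 2, 6, 3, 0]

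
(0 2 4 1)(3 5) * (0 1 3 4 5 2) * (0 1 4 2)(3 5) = (0 1 4 5 2 3)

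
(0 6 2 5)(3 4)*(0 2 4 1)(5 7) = (0 6 4 3 1)(2 7 5)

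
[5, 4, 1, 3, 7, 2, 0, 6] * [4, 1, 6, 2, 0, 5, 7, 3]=[5, 0, 1, 2, 3, 6, 4, 7]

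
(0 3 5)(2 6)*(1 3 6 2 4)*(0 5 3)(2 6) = (0 2 6 4 1)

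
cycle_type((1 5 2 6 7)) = 5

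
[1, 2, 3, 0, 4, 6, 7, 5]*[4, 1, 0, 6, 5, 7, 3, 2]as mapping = [0→1, 1→0, 2→6, 3→4, 4→5, 5→3, 6→2, 7→7]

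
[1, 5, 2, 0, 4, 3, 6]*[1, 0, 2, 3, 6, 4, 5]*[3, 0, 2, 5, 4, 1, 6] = [3, 4, 2, 0, 6, 5, 1]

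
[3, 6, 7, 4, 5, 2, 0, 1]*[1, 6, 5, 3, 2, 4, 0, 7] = [3, 0, 7, 2, 4, 5, 1, 6]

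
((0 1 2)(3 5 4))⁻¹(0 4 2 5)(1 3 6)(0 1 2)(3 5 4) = (0 4 1 3)(2 5 6)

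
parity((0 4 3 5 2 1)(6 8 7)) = odd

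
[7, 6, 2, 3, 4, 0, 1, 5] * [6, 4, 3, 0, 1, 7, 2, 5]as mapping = [0→5, 1→2, 2→3, 3→0, 4→1, 5→6, 6→4, 7→7]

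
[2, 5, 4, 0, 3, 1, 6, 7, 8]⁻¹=[3, 5, 0, 4, 2, 1, 6, 7, 8]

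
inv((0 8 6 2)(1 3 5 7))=(0 2 6 8)(1 7 5 3)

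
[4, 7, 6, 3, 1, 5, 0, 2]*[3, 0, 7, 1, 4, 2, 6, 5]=[4, 5, 6, 1, 0, 2, 3, 7]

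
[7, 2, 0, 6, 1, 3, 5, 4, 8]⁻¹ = [2, 4, 1, 5, 7, 6, 3, 0, 8]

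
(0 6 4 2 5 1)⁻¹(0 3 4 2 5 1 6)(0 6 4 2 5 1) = (0 4 6 3 2 5 1)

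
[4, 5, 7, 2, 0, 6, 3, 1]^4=[0, 2, 6, 5, 4, 7, 1, 3]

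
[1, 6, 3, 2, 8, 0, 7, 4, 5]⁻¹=[5, 0, 3, 2, 7, 8, 1, 6, 4]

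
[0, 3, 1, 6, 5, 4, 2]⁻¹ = [0, 2, 6, 1, 5, 4, 3]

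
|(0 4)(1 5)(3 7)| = 2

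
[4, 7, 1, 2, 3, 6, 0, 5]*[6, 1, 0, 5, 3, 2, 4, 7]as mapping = [0→3, 1→7, 2→1, 3→0, 4→5, 5→4, 6→6, 7→2]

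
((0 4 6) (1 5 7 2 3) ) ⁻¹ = (0 6 4) (1 3 2 7 5) 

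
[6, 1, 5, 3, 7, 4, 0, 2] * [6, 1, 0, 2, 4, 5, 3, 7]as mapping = [0→3, 1→1, 2→5, 3→2, 4→7, 5→4, 6→6, 7→0]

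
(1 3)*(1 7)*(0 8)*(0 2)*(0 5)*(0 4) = (0 8 2 5 4)(1 3 7)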